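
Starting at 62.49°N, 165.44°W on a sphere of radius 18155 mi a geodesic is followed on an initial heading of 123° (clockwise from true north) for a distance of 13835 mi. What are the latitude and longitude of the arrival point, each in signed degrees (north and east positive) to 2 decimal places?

Angular distance δ = d/R = 13835/18155 = 0.76205 rad; initial bearing θ = 2.1468 rad.
sin φ₂ = sin φ₁ cos δ + cos φ₁ sin δ cos θ = (0.8869)(0.7234) + (0.4619)(0.6904)(-0.5446) = 0.4679, so φ₂ = 27.90°.
Δλ = atan2(sin θ sin δ cos φ₁, cos δ − sin φ₁ sin φ₂) = atan2(0.2675, 0.3084) = 40.933°.
λ₂ = -165.440° + 40.933° = -124.51°.

27.90°, -124.51°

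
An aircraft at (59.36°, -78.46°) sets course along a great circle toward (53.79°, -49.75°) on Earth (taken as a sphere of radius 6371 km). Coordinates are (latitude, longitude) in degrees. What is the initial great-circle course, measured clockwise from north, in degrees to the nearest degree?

97°

With φ₁ = 1.0360, φ₂ = 0.9388, Δλ = 0.5011 rad, the forward-azimuth formula gives
θ = atan2( sin Δλ cos φ₂ , cos φ₁ sin φ₂ − sin φ₁ cos φ₂ cos Δλ ) = atan2(0.2838, -0.0346) = 96.95°.
So the initial bearing is 97°.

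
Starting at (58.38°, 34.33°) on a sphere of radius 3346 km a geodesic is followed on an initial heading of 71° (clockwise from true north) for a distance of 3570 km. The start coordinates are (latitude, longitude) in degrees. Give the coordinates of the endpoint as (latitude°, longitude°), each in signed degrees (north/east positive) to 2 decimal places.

34.10°, 123.61°

Angular distance δ = d/R = 3570/3346 = 1.06695 rad; initial bearing θ = 1.2392 rad.
sin φ₂ = sin φ₁ cos δ + cos φ₁ sin δ cos θ = (0.8515)(0.4828) + (0.5243)(0.8757)(0.3256) = 0.5606, so φ₂ = 34.10°.
Δλ = atan2(sin θ sin δ cos φ₁, cos δ − sin φ₁ sin φ₂) = atan2(0.4341, 0.0054) = 89.284°.
λ₂ = 34.330° + 89.284° = 123.61°.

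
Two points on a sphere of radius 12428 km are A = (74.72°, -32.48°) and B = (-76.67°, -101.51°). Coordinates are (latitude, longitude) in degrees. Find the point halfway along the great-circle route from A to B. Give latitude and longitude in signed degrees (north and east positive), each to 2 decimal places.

-1.18°, -64.37°

Central angle δ = 2.7311 rad. Interpolating on the sphere with fraction f = 0.5:
P = [sin((1−f)δ)·A + sin(fδ)·B] / sin δ = 2.4532·A + 2.4532·B in Cartesian coordinates,
giving P = (0.4325, -0.9014, -0.0206), i.e. latitude -1.18°, longitude -64.37°.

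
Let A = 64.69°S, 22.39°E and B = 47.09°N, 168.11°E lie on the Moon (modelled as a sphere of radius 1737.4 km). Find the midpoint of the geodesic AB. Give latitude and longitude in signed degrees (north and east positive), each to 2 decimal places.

The central angle between A and B is δ = 2.6966 rad.
With f = 0.5, the slerp weights are sin((1−f)δ)/sin δ = 2.2661 and sin(fδ)/sin δ = 2.2661.
Weighted sum of the unit vectors: (2.2661)·(0.3953,0.1628,-0.9040) + (2.2661)·(-0.6662,0.1403,0.7324) = (-0.6140, 0.6869, -0.3888).
Converting back: φ = atan2(z, √(x²+y²)) = -22.88°, λ = atan2(y, x) = 131.79°.

-22.88°, 131.79°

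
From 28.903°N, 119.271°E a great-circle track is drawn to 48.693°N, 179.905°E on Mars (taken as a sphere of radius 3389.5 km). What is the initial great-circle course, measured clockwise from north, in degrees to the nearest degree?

With φ₁ = 0.5045, φ₂ = 0.8499, Δλ = 1.0583 rad, the forward-azimuth formula gives
θ = atan2( sin Δλ cos φ₂ , cos φ₁ sin φ₂ − sin φ₁ cos φ₂ cos Δλ ) = atan2(0.5753, 0.5012) = 48.94°.
So the initial bearing is 49°.

49°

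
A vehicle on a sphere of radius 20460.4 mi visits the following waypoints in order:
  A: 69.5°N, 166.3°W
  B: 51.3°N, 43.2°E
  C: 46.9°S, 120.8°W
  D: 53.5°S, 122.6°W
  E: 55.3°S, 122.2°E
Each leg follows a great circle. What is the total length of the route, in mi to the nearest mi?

Leg A→B: central angle 0.9998 rad, distance 20457.3 mi.
Leg B→C: central angle 2.9438 rad, distance 60231.4 mi.
Leg C→D: central angle 0.1169 rad, distance 2392.3 mi.
Leg D→E: central angle 1.0278 rad, distance 21029.1 mi.
Total: 20457.3 + 60231.4 + 2392.3 + 21029.1 ≈ 104110 mi.

104110 mi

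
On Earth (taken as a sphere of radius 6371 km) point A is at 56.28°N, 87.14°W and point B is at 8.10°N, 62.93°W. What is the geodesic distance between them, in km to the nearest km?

5760 km

With latitudes φ₁ = 56.280°, φ₂ = 8.100° and longitude difference Δλ = 24.210°:
Haversine: a = sin²(Δφ/2) + cos φ₁ cos φ₂ sin²(Δλ/2) = 0.1666 + (0.5551)(0.9900)(0.0440) = 0.19077.
Central angle c = 2·arcsin(√a) = 0.90402 rad.
Distance = R·c = 6371 × 0.9040 ≈ 5760 km.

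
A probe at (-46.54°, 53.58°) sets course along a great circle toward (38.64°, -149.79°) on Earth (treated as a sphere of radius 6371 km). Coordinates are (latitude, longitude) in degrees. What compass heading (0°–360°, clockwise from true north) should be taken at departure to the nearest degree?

106°

With φ₁ = -0.8123, φ₂ = 0.6744, Δλ = 2.7337 rad, the forward-azimuth formula gives
θ = atan2( sin Δλ cos φ₂ , cos φ₁ sin φ₂ − sin φ₁ cos φ₂ cos Δλ ) = atan2(0.3098, -0.0909) = 106.36°.
So the initial bearing is 106°.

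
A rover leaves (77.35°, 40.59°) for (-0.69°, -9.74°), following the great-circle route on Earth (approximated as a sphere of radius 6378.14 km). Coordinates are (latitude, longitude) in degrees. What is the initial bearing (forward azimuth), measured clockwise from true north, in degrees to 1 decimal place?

230.9°

Δλ = -50.330° = -0.8784 rad.
y = sin Δλ · cos φ₂ = (-0.7697)(0.9999) = -0.7697
x = cos φ₁ sin φ₂ − sin φ₁ cos φ₂ cos Δλ = (0.2190)(-0.0120) − (0.9757)(0.9999)(0.6384) = -0.6255
θ = atan2(y, x) = -129.10°; adding 360° gives 230.9°.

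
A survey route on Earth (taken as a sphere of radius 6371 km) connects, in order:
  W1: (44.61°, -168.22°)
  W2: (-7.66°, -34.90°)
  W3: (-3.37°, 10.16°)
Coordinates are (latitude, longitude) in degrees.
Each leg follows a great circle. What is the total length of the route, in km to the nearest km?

18939 km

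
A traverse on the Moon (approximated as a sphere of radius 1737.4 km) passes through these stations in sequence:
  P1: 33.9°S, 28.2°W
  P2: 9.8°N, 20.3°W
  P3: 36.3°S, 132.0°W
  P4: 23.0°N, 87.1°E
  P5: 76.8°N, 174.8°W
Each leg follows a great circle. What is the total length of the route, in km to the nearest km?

11245 km

Leg P1→P2: central angle 0.7739 rad, distance 1344.5 km.
Leg P2→P3: central angle 1.9762 rad, distance 3433.5 km.
Leg P3→P4: central angle 2.5099 rad, distance 4360.7 km.
Leg P4→P5: central angle 1.2124 rad, distance 2106.4 km.
Total: 1344.5 + 3433.5 + 4360.7 + 2106.4 ≈ 11245 km.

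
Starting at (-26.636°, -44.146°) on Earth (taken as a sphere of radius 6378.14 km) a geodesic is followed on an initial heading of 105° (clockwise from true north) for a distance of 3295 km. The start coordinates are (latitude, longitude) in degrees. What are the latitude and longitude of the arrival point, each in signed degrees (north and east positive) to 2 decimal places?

-30.27°, -10.61°

Angular distance δ = d/R = 3295/6378.14 = 0.51661 rad; initial bearing θ = 1.8326 rad.
sin φ₂ = sin φ₁ cos δ + cos φ₁ sin δ cos θ = (-0.4483)(0.8695) + (0.8939)(0.4939)(-0.2588) = -0.5041, so φ₂ = -30.27°.
Δλ = atan2(sin θ sin δ cos φ₁, cos δ − sin φ₁ sin φ₂) = atan2(0.4265, 0.6435) = 33.534°.
λ₂ = -44.146° + 33.534° = -10.61°.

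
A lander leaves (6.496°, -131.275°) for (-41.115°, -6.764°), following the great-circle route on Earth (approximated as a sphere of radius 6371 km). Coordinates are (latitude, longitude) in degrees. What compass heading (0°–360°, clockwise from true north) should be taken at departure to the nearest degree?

With φ₁ = 0.1134, φ₂ = -0.7176, Δλ = 2.1731 rad, the forward-azimuth formula gives
θ = atan2( sin Δλ cos φ₂ , cos φ₁ sin φ₂ − sin φ₁ cos φ₂ cos Δλ ) = atan2(0.6208, -0.6051) = 134.26°.
So the initial bearing is 134°.

134°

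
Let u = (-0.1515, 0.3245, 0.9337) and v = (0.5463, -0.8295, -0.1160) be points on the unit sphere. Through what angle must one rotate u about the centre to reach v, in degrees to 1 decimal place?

117.4°

u·v = -0.4602; |u| = 1.0000, |v| = 1.0000.
cos θ = (u·v)/(|u||v|) = -0.4602, so θ = 117.4°.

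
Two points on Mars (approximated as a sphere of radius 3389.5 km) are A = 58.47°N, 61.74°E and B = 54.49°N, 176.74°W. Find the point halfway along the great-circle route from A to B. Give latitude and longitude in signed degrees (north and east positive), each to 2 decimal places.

72.00°, 127.85°

Central angle δ = 1.0062 rad. Interpolating on the sphere with fraction f = 0.5:
P = [sin((1−f)δ)·A + sin(fδ)·B] / sin δ = 0.5707·A + 0.5707·B in Cartesian coordinates,
giving P = (-0.1897, 0.2440, 0.9510), i.e. latitude 72.00°, longitude 127.85°.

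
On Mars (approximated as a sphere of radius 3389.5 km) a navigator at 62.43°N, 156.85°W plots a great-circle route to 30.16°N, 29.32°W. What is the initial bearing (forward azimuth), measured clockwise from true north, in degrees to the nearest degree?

With φ₁ = 1.0896, φ₂ = 0.5264, Δλ = 2.2258 rad, the forward-azimuth formula gives
θ = atan2( sin Δλ cos φ₂ , cos φ₁ sin φ₂ − sin φ₁ cos φ₂ cos Δλ ) = atan2(0.6857, 0.6994) = 44.43°.
So the initial bearing is 44°.

44°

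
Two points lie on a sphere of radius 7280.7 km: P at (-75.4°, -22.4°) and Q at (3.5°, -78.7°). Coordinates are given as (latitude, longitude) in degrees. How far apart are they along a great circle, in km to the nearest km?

10850 km

With latitudes φ₁ = -75.400°, φ₂ = 3.500° and longitude difference Δλ = -56.300°:
cos c = sin φ₁ sin φ₂ + cos φ₁ cos φ₂ cos Δλ = (-0.9677)(0.0610) + (0.2521)(0.9981)(0.5548) = 0.08052,
so c = arccos(0.08052) = 1.49019 rad.
Distance = R·c = 7280.7 × 1.4902 ≈ 10850 km.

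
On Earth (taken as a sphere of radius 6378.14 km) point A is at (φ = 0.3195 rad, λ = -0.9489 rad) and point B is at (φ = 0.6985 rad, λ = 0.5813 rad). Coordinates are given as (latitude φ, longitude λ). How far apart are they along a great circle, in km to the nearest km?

8529 km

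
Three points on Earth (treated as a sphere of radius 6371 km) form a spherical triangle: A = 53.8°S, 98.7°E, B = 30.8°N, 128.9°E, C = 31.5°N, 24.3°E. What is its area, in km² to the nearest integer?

69765542 km²

Side lengths (central angles): a = 1.4878, b = 1.8611, c = 1.5455 rad; semiperimeter s = 2.4472.
By l'Huilier's theorem, tan(E/4) = √[tan(s/2) tan((s−a)/2) tan((s−b)/2) tan((s−c)/2)], giving spherical excess E = 1.7188 rad.
Area = E·R² = 1.7188 × (6371)² ≈ 69765542 km².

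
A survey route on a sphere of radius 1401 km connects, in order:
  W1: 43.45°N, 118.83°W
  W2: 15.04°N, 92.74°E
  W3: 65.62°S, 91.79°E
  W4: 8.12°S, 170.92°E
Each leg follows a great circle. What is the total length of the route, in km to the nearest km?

Leg W1→W2: central angle 2.0030 rad, distance 2806.2 km.
Leg W2→W3: central angle 1.4078 rad, distance 1972.4 km.
Leg W3→W4: central angle 1.3636 rad, distance 1910.4 km.
Total: 2806.2 + 1972.4 + 1910.4 ≈ 6689 km.

6689 km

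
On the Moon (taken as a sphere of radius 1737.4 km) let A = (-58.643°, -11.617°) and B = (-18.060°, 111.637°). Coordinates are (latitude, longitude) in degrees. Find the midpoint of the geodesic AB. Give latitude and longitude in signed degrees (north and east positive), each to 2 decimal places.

-55.66°, 78.45°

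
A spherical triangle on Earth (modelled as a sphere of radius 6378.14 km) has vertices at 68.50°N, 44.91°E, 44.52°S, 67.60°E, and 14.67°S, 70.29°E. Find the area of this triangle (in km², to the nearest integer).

Side lengths (central angles): a = 0.5225, b = 1.4860, c = 1.9947 rad; semiperimeter s = 2.0016.
By l'Huilier's theorem, tan(E/4) = √[tan(s/2) tan((s−a)/2) tan((s−b)/2) tan((s−c)/2)], giving spherical excess E = 0.1441 rad.
Area = E·R² = 0.1441 × (6378.14)² ≈ 5861874 km².

5861874 km²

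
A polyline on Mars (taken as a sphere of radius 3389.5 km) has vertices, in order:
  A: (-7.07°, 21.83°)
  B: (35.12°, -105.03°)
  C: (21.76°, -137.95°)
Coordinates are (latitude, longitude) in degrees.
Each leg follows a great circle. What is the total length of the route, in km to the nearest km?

9204 km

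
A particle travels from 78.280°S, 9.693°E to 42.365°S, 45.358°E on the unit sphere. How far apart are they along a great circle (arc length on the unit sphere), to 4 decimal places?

With latitudes φ₁ = -78.280°, φ₂ = -42.365° and longitude difference Δλ = 35.665°:
cos c = sin φ₁ sin φ₂ + cos φ₁ cos φ₂ cos Δλ = (-0.9792)(-0.6739) + (0.2031)(0.7389)(0.8124) = 0.78174,
so c = arccos(0.78174) = 0.67335 rad.
On the unit sphere the arc length equals the central angle: 0.6733.

0.6733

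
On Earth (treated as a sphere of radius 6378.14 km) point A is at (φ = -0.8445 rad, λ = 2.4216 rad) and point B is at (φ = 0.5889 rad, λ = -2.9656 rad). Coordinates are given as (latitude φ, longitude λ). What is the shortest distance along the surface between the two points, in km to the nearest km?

Let φ₁ = -0.8445 rad, φ₂ = 0.5889 rad, and Δλ = 0.8960 rad.
cos c = sin φ₁ sin φ₂ + cos φ₁ cos φ₂ cos Δλ = (-0.7476)(0.5554) + (0.6641)(0.8316)(0.6247) = -0.07026,
so c = arccos(-0.07026) = 1.64112 rad.
Distance = R·c = 6378.14 × 1.6411 ≈ 10467 km.

10467 km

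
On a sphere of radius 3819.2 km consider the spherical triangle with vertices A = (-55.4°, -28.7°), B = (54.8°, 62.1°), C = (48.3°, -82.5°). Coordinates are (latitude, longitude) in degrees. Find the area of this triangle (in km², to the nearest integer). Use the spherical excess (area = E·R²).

36304867 km²

Side lengths (central angles): a = 1.2687, b = 1.9730, c = 2.3147 rad; semiperimeter s = 2.7782.
By l'Huilier's theorem, tan(E/4) = √[tan(s/2) tan((s−a)/2) tan((s−b)/2) tan((s−c)/2)], giving spherical excess E = 2.4890 rad.
Area = E·R² = 2.4890 × (3819.2)² ≈ 36304867 km².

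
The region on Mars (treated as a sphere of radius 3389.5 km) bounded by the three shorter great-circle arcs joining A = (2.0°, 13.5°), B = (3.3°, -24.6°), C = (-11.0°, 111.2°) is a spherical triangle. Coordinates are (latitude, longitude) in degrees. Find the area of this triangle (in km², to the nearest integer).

2090557 km²

Side lengths (central angles): a = 2.3654, b = 1.7093, c = 0.6646 rad; semiperimeter s = 2.3697.
By l'Huilier's theorem, tan(E/4) = √[tan(s/2) tan((s−a)/2) tan((s−b)/2) tan((s−c)/2)], giving spherical excess E = 0.1820 rad.
Area = E·R² = 0.1820 × (3389.5)² ≈ 2090557 km².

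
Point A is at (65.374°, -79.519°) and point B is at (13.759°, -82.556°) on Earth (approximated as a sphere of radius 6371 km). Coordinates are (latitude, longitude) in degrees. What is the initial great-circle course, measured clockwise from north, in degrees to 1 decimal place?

With φ₁ = 1.1410, φ₂ = 0.2401, Δλ = -0.0530 rad, the forward-azimuth formula gives
θ = atan2( sin Δλ cos φ₂ , cos φ₁ sin φ₂ − sin φ₁ cos φ₂ cos Δλ ) = atan2(-0.0515, -0.7826) = -176.24°.
Adding 360° brings this into [0°, 360°): 183.8°.

183.8°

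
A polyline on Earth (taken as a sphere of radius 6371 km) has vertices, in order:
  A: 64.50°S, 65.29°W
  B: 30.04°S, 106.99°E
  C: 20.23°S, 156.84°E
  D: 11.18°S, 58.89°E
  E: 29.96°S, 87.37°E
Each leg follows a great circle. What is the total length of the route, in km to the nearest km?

28576 km

Leg A→B: central angle 1.4882 rad, distance 9481.1 km.
Leg B→C: central angle 0.7998 rad, distance 5095.5 km.
Leg C→D: central angle 1.6311 rad, distance 10391.7 km.
Leg D→E: central angle 0.5663 rad, distance 3607.7 km.
Total: 9481.1 + 5095.5 + 10391.7 + 3607.7 ≈ 28576 km.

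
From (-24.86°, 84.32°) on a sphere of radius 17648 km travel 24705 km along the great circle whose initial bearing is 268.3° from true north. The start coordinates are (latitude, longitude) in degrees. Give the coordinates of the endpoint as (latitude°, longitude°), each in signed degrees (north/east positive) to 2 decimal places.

Angular distance δ = d/R = 24705/17648 = 1.39988 rad; initial bearing θ = 4.6827 rad.
sin φ₂ = sin φ₁ cos δ + cos φ₁ sin δ cos θ = (-0.4204)(0.1701) + (0.9073)(0.9854)(-0.0297) = -0.0980, so φ₂ = -5.63°.
Δλ = atan2(sin θ sin δ cos φ₁, cos δ − sin φ₁ sin φ₂) = atan2(-0.8937, 0.1289) = -81.794°.
λ₂ = 84.320° − 81.794° = 2.53°.

-5.63°, 2.53°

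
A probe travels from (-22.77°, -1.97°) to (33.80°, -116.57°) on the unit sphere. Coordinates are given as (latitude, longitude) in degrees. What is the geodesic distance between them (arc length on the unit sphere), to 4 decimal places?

2.1344

Let φ₁ = -0.3974 rad, φ₂ = 0.5899 rad, and Δλ = -2.0001 rad.
cos c = sin φ₁ sin φ₂ + cos φ₁ cos φ₂ cos Δλ = (-0.3870)(0.5563) + (0.9221)(0.8310)(-0.4163) = -0.53427,
so c = arccos(-0.53427) = 2.13444 rad.
On the unit sphere the arc length equals the central angle: 2.1344.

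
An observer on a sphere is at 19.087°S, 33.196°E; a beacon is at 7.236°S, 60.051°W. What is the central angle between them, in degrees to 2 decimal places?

In radians: φ₁ = -0.3331, φ₂ = -0.1263, Δλ = -93.247° = -1.6275 rad.
cos c = sin φ₁ sin φ₂ + cos φ₁ cos φ₂ cos Δλ = (-0.3270)(-0.1260) + (0.9450)(0.9920)(-0.0566) = -0.01191,
so c = arccos(-0.01191) = 1.58271 rad.
So the angular separation is 90.68°.

90.68°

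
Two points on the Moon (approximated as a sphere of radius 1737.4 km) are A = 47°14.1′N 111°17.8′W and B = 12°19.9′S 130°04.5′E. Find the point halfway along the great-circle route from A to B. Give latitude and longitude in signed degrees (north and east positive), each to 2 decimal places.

30.52°, 172.52°

The central angle between A and B is δ = 2.0653 rad.
With f = 0.5, the slerp weights are sin((1−f)δ)/sin δ = 0.9755 and sin(fδ)/sin δ = 0.9755.
Weighted sum of the unit vectors: (0.9755)·(-0.2466,-0.6326,0.7341) + (0.9755)·(-0.6289,0.7475,-0.2136) = (-0.8541, 0.1121, 0.5078).
Converting back: φ = atan2(z, √(x²+y²)) = 30.52°, λ = atan2(y, x) = 172.52°.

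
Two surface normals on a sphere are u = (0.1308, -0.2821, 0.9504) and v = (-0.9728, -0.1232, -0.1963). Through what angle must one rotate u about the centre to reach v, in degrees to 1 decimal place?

u·v = -0.2791; |u| = 1.0000, |v| = 1.0000.
cos θ = (u·v)/(|u||v|) = -0.2791, so θ = 106.2°.

106.2°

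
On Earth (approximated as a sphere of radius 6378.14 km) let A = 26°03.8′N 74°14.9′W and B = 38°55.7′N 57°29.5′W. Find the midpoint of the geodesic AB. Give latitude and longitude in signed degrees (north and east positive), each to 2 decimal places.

32.77°, -66.48°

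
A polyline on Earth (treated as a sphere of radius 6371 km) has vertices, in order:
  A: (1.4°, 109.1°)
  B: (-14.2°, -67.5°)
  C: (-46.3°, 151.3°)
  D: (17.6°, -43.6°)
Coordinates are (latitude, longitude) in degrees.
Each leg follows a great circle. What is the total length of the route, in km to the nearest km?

47334 km

Leg A→B: central angle 2.9106 rad, distance 18543.5 km.
Leg B→C: central angle 1.9226 rad, distance 12249.1 km.
Leg C→D: central angle 2.5964 rad, distance 16541.4 km.
Total: 18543.5 + 12249.1 + 16541.4 ≈ 47334 km.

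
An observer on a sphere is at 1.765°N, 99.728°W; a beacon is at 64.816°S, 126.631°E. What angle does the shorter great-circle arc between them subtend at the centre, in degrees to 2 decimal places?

108.75°

With latitudes φ₁ = 1.765°, φ₂ = -64.816° and longitude difference Δλ = -133.641°:
Haversine: a = sin²(Δφ/2) + cos φ₁ cos φ₂ sin²(Δλ/2) = 0.3013 + (0.9995)(0.4255)(0.8451) = 0.66070.
Central angle c = 2·arcsin(√a) = 1.89801 rad.
So the angular separation is 108.75°.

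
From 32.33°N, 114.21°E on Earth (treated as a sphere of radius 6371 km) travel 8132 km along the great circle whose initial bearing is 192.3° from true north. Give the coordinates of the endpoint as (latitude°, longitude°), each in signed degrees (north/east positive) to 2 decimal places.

Angular distance δ = d/R = 8132/6371 = 1.27641 rad; initial bearing θ = 3.3563 rad.
sin φ₂ = sin φ₁ cos δ + cos φ₁ sin δ cos θ = (0.5348)(0.2902) + (0.8450)(0.9570)(-0.9770) = -0.6349, so φ₂ = -39.41°.
Δλ = atan2(sin θ sin δ cos φ₁, cos δ − sin φ₁ sin φ₂) = atan2(-0.1723, 0.6297) = -15.300°.
λ₂ = 114.210° − 15.300° = 98.91°.

-39.41°, 98.91°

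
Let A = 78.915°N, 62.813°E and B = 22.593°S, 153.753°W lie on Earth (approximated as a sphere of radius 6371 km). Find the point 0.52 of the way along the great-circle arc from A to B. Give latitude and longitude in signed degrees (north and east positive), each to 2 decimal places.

The central angle between A and B is δ = 2.1172 rad.
With f = 0.52, the slerp weights are sin((1−f)δ)/sin δ = 0.9950 and sin(fδ)/sin δ = 1.0435.
Weighted sum of the unit vectors: (0.9950)·(0.0878,0.1710,0.9813) + (1.0435)·(-0.8281,-0.4083,-0.3842) = (-0.7767, -0.2559, 0.5755).
Converting back: φ = atan2(z, √(x²+y²)) = 35.14°, λ = atan2(y, x) = -161.76°.

35.14°, -161.76°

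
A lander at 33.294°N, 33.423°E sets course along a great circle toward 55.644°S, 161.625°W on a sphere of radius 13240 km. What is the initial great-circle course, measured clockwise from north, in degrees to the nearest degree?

With φ₁ = 0.5811, φ₂ = -0.9712, Δλ = 2.8790 rad, the forward-azimuth formula gives
θ = atan2( sin Δλ cos φ₂ , cos φ₁ sin φ₂ − sin φ₁ cos φ₂ cos Δλ ) = atan2(0.1465, -0.3909) = 159.45°.
So the initial bearing is 159°.

159°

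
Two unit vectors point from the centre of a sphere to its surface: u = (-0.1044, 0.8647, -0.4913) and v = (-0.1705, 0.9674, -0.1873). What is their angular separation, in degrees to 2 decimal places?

18.86°

u·v = 0.9463; |u| = 1.0000, |v| = 1.0000.
cos θ = (u·v)/(|u||v|) = 0.9463, so θ = 18.86°.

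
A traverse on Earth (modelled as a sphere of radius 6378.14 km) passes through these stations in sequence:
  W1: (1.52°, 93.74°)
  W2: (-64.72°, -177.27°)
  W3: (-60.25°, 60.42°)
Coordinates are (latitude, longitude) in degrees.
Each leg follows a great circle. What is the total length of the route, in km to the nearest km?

15444 km

Leg W1→W2: central angle 1.5873 rad, distance 10123.8 km.
Leg W2→W3: central angle 0.8342 rad, distance 5320.5 km.
Total: 10123.8 + 5320.5 ≈ 15444 km.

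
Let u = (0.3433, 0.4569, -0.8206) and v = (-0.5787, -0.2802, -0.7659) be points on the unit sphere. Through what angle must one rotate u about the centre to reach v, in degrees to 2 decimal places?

72.43°

u·v = 0.3018; |u| = 1.0000, |v| = 1.0000.
cos θ = (u·v)/(|u||v|) = 0.3018, so θ = 72.43°.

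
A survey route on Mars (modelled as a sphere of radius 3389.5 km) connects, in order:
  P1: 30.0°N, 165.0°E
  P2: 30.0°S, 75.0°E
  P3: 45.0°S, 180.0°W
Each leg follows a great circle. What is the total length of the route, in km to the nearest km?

10839 km

Leg P1→P2: central angle 1.8235 rad, distance 6180.7 km.
Leg P2→P3: central angle 1.3745 rad, distance 4658.8 km.
Total: 6180.7 + 4658.8 ≈ 10839 km.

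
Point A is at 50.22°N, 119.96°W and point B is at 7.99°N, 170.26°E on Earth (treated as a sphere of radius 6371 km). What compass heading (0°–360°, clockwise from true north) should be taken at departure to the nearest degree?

Δλ = -69.780° = -1.2179 rad.
y = sin Δλ · cos φ₂ = (-0.9384)(0.9903) = -0.9293
x = cos φ₁ sin φ₂ − sin φ₁ cos φ₂ cos Δλ = (0.6398)(0.1390) − (0.7685)(0.9903)(0.3456) = -0.1741
θ = atan2(y, x) = -100.61°; adding 360° gives 259°.

259°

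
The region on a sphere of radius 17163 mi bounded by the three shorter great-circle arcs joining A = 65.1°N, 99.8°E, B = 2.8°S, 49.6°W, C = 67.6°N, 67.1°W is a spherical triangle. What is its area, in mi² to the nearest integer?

110855716 mi²

Side lengths (central angles): a = 1.2474, b = 0.8198, c = 1.9892 rad; semiperimeter s = 2.0282.
By l'Huilier's theorem, tan(E/4) = √[tan(s/2) tan((s−a)/2) tan((s−b)/2) tan((s−c)/2)], giving spherical excess E = 0.3763 rad.
Area = E·R² = 0.3763 × (17163)² ≈ 110855716 mi².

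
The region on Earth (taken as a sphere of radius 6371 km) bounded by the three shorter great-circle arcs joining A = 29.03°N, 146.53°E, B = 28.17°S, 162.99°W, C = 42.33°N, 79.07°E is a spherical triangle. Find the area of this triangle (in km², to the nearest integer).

10704201 km²

Side lengths (central angles): a = 2.2437, b = 0.9587, c = 1.3063 rad; semiperimeter s = 2.2544.
By l'Huilier's theorem, tan(E/4) = √[tan(s/2) tan((s−a)/2) tan((s−b)/2) tan((s−c)/2)], giving spherical excess E = 0.2637 rad.
Area = E·R² = 0.2637 × (6371)² ≈ 10704201 km².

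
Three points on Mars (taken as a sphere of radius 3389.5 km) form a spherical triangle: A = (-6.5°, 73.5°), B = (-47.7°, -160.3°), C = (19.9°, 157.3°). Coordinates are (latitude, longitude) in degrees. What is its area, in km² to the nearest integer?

Side lengths (central angles): a = 1.3535, b = 1.5084, c = 1.8873 rad; semiperimeter s = 2.3746.
By l'Huilier's theorem, tan(E/4) = √[tan(s/2) tan((s−a)/2) tan((s−b)/2) tan((s−c)/2)], giving spherical excess E = 1.5201 rad.
Area = E·R² = 1.5201 × (3389.5)² ≈ 17464173 km².

17464173 km²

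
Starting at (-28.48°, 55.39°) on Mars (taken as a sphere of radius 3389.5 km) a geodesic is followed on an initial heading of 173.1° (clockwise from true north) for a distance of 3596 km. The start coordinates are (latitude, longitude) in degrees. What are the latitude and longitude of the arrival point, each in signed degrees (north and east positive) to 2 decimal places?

Angular distance δ = d/R = 3596/3389.5 = 1.06092 rad; initial bearing θ = 3.0212 rad.
sin φ₂ = sin φ₁ cos δ + cos φ₁ sin δ cos θ = (-0.4769)(0.4881) + (0.8790)(0.8728)(-0.9928) = -0.9944, so φ₂ = -83.91°.
Δλ = atan2(sin θ sin δ cos φ₁, cos δ − sin φ₁ sin φ₂) = atan2(0.0922, 0.0139) = 81.422°.
λ₂ = 55.390° + 81.422° = 136.81°.

-83.91°, 136.81°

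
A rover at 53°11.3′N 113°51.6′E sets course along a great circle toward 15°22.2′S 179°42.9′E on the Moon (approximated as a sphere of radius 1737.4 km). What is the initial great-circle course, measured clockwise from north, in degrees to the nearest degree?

118°

Δλ = 65.855° = 1.1494 rad.
y = sin Δλ · cos φ₂ = (0.9125)(0.9642) = 0.8799
x = cos φ₁ sin φ₂ − sin φ₁ cos φ₂ cos Δλ = (0.5992)(-0.2651) − (0.8006)(0.9642)(0.4090) = -0.4746
θ = atan2(y, x) = 118.34°, so the bearing is 118°.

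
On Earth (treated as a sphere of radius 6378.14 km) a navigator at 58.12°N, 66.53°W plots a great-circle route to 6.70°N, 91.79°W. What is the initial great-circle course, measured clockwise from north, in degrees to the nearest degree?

211°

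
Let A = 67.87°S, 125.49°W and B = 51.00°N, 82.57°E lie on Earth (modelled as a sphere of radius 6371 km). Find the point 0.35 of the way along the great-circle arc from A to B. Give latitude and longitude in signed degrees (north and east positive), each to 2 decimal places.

Central angle δ = 2.7628 rad. Interpolating on the sphere with fraction f = 0.35:
P = [sin((1−f)δ)·A + sin(fδ)·B] / sin δ = 2.6358·A + 2.2258·B in Cartesian coordinates,
giving P = (-0.3953, 0.5805, -0.7118), i.e. latitude -45.38°, longitude 124.25°.

-45.38°, 124.25°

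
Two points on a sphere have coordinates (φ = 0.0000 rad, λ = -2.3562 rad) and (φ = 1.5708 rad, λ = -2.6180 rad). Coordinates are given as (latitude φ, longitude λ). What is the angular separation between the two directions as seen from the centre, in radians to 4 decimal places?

1.5708 rad

Let φ₁ = 0.0000 rad, φ₂ = 1.5708 rad, and Δλ = -0.2618 rad.
cos c = sin φ₁ sin φ₂ + cos φ₁ cos φ₂ cos Δλ = (0.0000)(1.0000) + (1.0000)(-0.0000)(0.9659) = -0.00000,
so c = arccos(-0.00000) = 1.57080 rad.
So the angular separation is 1.5708 rad.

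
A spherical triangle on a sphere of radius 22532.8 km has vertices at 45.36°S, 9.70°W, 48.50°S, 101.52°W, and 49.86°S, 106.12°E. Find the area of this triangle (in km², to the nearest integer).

377242562 km²

Side lengths (central angles): a = 1.3754, b = 1.2168, c = 1.0261 rad; semiperimeter s = 1.8092.
By l'Huilier's theorem, tan(E/4) = √[tan(s/2) tan((s−a)/2) tan((s−b)/2) tan((s−c)/2)], giving spherical excess E = 0.7430 rad.
Area = E·R² = 0.7430 × (22532.8)² ≈ 377242562 km².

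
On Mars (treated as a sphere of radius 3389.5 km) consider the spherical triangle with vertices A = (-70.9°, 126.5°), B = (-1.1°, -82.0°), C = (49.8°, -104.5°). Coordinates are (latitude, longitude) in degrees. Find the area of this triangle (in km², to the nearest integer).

15186017 km²

Side lengths (central angles): a = 0.9502, b = 2.5957, c = 1.8435 rad; semiperimeter s = 2.6947.
By l'Huilier's theorem, tan(E/4) = √[tan(s/2) tan((s−a)/2) tan((s−b)/2) tan((s−c)/2)], giving spherical excess E = 1.3218 rad.
Area = E·R² = 1.3218 × (3389.5)² ≈ 15186017 km².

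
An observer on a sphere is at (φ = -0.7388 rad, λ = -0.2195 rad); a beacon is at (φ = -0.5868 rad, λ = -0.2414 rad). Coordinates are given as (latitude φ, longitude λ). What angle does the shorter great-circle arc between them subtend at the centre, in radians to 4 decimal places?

0.1530 rad

Let φ₁ = -0.7388 rad, φ₂ = -0.5868 rad, and Δλ = -0.0219 rad.
Haversine: a = sin²(Δφ/2) + cos φ₁ cos φ₂ sin²(Δλ/2) = 0.0058 + (0.7393)(0.8327)(0.0001) = 0.00584.
Central angle c = 2·arcsin(√a) = 0.15297 rad.
So the angular separation is 0.1530 rad.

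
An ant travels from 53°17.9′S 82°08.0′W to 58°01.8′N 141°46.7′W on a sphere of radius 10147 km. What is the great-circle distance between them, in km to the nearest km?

21491 km

In radians: φ₁ = -0.9302, φ₂ = 1.0128, Δλ = -59.645° = -1.0410 rad.
cos c = sin φ₁ sin φ₂ + cos φ₁ cos φ₂ cos Δλ = (-0.8018)(0.8483) + (0.5976)(0.5295)(0.5054) = -0.52024,
so c = arccos(-0.52024) = 2.11792 rad.
Distance = R·c = 10147 × 2.1179 ≈ 21491 km.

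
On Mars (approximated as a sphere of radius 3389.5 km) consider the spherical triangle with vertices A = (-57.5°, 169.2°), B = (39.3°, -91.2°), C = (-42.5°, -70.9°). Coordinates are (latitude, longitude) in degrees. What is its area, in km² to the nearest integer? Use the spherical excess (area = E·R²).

14860187 km²

Side lengths (central angles): a = 1.4634, b = 1.1893, c = 2.2187 rad; semiperimeter s = 2.4357.
By l'Huilier's theorem, tan(E/4) = √[tan(s/2) tan((s−a)/2) tan((s−b)/2) tan((s−c)/2)], giving spherical excess E = 1.2935 rad.
Area = E·R² = 1.2935 × (3389.5)² ≈ 14860187 km².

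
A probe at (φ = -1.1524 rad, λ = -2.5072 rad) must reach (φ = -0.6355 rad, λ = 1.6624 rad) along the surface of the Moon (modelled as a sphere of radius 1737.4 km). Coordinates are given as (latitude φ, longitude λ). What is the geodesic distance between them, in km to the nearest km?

In radians: φ₁ = -1.1524, φ₂ = -0.6355, Δλ = -121.100° = -2.1136 rad.
cos c = sin φ₁ sin φ₂ + cos φ₁ cos φ₂ cos Δλ = (-0.9137)(-0.5936) + (0.4063)(0.8048)(-0.5165) = 0.37349,
so c = arccos(0.37349) = 1.18803 rad.
Distance = R·c = 1737.4 × 1.1880 ≈ 2064 km.

2064 km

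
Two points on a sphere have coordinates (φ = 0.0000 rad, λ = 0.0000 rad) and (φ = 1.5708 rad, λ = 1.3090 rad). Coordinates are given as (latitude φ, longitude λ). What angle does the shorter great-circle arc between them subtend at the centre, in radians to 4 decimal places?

Let φ₁ = 0.0000 rad, φ₂ = 1.5708 rad, and Δλ = 1.3090 rad.
Haversine: a = sin²(Δφ/2) + cos φ₁ cos φ₂ sin²(Δλ/2) = 0.5000 + (1.0000)(-0.0000)(0.3706) = 0.50000.
Central angle c = 2·arcsin(√a) = 1.57080 rad.
So the angular separation is 1.5708 rad.

1.5708 rad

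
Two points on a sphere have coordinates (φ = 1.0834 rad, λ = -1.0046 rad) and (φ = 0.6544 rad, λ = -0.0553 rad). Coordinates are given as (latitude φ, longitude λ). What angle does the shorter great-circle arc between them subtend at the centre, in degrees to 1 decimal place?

41.0°

With latitudes φ₁ = 62.074°, φ₂ = 37.494° and longitude difference Δλ = 54.391°:
Haversine: a = sin²(Δφ/2) + cos φ₁ cos φ₂ sin²(Δλ/2) = 0.0453 + (0.4683)(0.7934)(0.2089) = 0.12292.
Central angle c = 2·arcsin(√a) = 0.71643 rad.
So the angular separation is 41.0°.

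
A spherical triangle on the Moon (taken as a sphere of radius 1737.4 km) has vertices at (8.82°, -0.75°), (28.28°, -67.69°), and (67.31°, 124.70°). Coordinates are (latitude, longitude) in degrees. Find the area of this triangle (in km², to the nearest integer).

Side lengths (central angles): a = 1.4653, b = 1.6505, c = 1.1445 rad; semiperimeter s = 2.1301.
By l'Huilier's theorem, tan(E/4) = √[tan(s/2) tan((s−a)/2) tan((s−b)/2) tan((s−c)/2)], giving spherical excess E = 1.1147 rad.
Area = E·R² = 1.1147 × (1737.4)² ≈ 3364820 km².

3364820 km²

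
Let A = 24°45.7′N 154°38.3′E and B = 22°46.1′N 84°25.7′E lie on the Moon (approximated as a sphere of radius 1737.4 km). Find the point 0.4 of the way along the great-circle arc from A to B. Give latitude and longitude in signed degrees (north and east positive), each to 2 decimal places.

28.32°, 126.44°

The central angle between A and B is δ = 1.1090 rad.
With f = 0.4, the slerp weights are sin((1−f)δ)/sin δ = 0.6896 and sin(fδ)/sin δ = 0.4794.
Weighted sum of the unit vectors: (0.6896)·(-0.8205,0.3889,0.4188) + (0.4794)·(0.0895,0.9177,0.3870) = (-0.5229, 0.7082, 0.4744).
Converting back: φ = atan2(z, √(x²+y²)) = 28.32°, λ = atan2(y, x) = 126.44°.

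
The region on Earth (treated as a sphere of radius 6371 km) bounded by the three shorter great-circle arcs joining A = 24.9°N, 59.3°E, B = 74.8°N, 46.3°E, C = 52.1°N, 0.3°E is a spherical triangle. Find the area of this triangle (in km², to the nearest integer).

Side lengths (central angles): a = 0.5087, b = 0.9031, c = 0.8789 rad; semiperimeter s = 1.1453.
By l'Huilier's theorem, tan(E/4) = √[tan(s/2) tan((s−a)/2) tan((s−b)/2) tan((s−c)/2)], giving spherical excess E = 0.2352 rad.
Area = E·R² = 0.2352 × (6371)² ≈ 9547552 km².

9547552 km²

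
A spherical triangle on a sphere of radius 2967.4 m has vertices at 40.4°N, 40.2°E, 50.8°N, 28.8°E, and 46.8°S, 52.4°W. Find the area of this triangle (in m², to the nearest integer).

3475626 m²

Side lengths (central angles): a = 2.0929, b = 2.0899, c = 0.2282 rad; semiperimeter s = 2.2055.
By l'Huilier's theorem, tan(E/4) = √[tan(s/2) tan((s−a)/2) tan((s−b)/2) tan((s−c)/2)], giving spherical excess E = 0.3947 rad.
Area = E·R² = 0.3947 × (2967.4)² ≈ 3475626 m².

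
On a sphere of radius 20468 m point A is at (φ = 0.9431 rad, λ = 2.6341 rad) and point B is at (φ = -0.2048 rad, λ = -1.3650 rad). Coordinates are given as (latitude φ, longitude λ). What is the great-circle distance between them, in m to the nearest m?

43847 m

Let φ₁ = 0.9431 rad, φ₂ = -0.2048 rad, and Δλ = 2.2841 rad.
Haversine: a = sin²(Δφ/2) + cos φ₁ cos φ₂ sin²(Δλ/2) = 0.2948 + (0.5873)(0.9791)(0.8272) = 0.77042.
Central angle c = 2·arcsin(√a) = 2.14224 rad.
Distance = R·c = 20468 × 2.1422 ≈ 43847 m.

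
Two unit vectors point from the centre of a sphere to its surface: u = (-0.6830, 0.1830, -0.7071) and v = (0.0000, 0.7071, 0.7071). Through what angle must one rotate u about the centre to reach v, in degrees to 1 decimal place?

u·v = -0.3706; |u| = 1.0000, |v| = 1.0000.
cos θ = (u·v)/(|u||v|) = -0.3706, so θ = 111.8°.

111.8°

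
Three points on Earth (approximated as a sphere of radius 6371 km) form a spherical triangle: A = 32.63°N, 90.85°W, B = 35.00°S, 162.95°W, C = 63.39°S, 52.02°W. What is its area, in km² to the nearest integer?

56128001 km²

Side lengths (central angles): a = 1.1791, b = 1.7602, c = 1.6682 rad; semiperimeter s = 2.3037.
By l'Huilier's theorem, tan(E/4) = √[tan(s/2) tan((s−a)/2) tan((s−b)/2) tan((s−c)/2)], giving spherical excess E = 1.3828 rad.
Area = E·R² = 1.3828 × (6371)² ≈ 56128001 km².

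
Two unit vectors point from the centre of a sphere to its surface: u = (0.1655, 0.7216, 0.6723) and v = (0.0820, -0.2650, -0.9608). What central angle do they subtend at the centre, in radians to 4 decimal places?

2.5384 rad

u·v = -0.8236; |u| = 1.0000, |v| = 1.0000.
cos θ = (u·v)/(|u||v|) = -0.8235, so θ = 2.5384 rad.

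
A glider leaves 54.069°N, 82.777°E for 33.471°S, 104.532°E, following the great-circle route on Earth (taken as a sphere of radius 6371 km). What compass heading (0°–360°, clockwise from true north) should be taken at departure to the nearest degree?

162°

Δλ = 21.755° = 0.3797 rad.
y = sin Δλ · cos φ₂ = (0.3706)(0.8342) = 0.3092
x = cos φ₁ sin φ₂ − sin φ₁ cos φ₂ cos Δλ = (0.5868)(-0.5515) − (0.8097)(0.8342)(0.9288) = -0.9510
θ = atan2(y, x) = 161.99°, so the bearing is 162°.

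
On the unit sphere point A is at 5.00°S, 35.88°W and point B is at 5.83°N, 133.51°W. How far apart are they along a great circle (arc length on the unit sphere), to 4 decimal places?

1.7117

Let φ₁ = -0.0873 rad, φ₂ = 0.1018 rad, and Δλ = -1.7040 rad.
Haversine: a = sin²(Δφ/2) + cos φ₁ cos φ₂ sin²(Δλ/2) = 0.0089 + (0.9962)(0.9948)(0.5664) = 0.57022.
Central angle c = 2·arcsin(√a) = 1.71170 rad.
On the unit sphere the arc length equals the central angle: 1.7117.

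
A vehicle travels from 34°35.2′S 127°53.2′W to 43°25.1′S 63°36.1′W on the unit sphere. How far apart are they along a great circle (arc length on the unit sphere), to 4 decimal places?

0.8637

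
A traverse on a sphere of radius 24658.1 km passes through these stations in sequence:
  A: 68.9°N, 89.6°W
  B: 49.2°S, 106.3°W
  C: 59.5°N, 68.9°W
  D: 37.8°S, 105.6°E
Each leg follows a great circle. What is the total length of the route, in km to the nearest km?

167688 km

Leg A→B: central angle 2.0725 rad, distance 51104.3 km.
Leg B→C: central angle 1.9701 rad, distance 48579.3 km.
Leg C→D: central angle 2.7579 rad, distance 68004.4 km.
Total: 51104.3 + 48579.3 + 68004.4 ≈ 167688 km.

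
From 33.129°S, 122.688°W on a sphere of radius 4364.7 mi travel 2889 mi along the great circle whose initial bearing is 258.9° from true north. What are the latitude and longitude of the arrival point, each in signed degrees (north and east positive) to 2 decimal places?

Angular distance δ = d/R = 2889/4364.7 = 0.66190 rad; initial bearing θ = 4.5187 rad.
sin φ₂ = sin φ₁ cos δ + cos φ₁ sin δ cos θ = (-0.5465)(0.7888) + (0.8374)(0.6146)(-0.1925) = -0.5302, so φ₂ = -32.02°.
Δλ = atan2(sin θ sin δ cos φ₁, cos δ − sin φ₁ sin φ₂) = atan2(-0.5051, 0.4991) = -45.344°.
λ₂ = -122.688° − 45.344° = -168.03°.

-32.02°, -168.03°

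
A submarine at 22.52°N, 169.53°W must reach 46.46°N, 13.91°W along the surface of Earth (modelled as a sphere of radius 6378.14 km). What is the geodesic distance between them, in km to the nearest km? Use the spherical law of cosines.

11975 km

Let φ₁ = 0.3930 rad, φ₂ = 0.8109 rad, and Δλ = 2.7161 rad.
cos c = sin φ₁ sin φ₂ + cos φ₁ cos φ₂ cos Δλ = (0.3830)(0.7249) + (0.9237)(0.6889)(-0.9108) = -0.30195,
so c = arccos(-0.30195) = 1.87753 rad.
Distance = R·c = 6378.14 × 1.8775 ≈ 11975 km.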